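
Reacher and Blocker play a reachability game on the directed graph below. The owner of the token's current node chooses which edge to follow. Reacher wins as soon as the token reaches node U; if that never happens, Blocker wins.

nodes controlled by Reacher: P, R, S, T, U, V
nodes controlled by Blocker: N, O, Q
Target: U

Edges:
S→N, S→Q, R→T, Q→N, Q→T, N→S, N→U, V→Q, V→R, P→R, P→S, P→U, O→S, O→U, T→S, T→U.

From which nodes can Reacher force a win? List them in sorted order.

A0 = {U}
A1: add {P, T} — P (Reacher) has P→U; T (Reacher) has T→U.
A2: add {R} — R (Reacher) has R→T.
A3: add {V} — V (Reacher) has V→R.
A4 = A3; e.g. N (Blocker) can still go to S. Fixed point.
Reacher's winning region = {P, R, T, U, V}.

P, R, T, U, V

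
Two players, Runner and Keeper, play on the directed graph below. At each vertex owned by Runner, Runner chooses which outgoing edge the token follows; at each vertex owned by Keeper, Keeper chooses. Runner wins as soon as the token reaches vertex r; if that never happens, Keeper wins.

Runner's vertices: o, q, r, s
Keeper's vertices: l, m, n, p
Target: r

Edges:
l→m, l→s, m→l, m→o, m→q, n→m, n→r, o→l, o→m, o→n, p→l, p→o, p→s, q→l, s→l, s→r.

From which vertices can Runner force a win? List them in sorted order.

r, s

A0 = {r}
A1: add {s} — s (Runner) has s→r.
A2 = A1; e.g. l (Keeper) can still go to m. Fixed point.
Runner's winning region = {r, s}.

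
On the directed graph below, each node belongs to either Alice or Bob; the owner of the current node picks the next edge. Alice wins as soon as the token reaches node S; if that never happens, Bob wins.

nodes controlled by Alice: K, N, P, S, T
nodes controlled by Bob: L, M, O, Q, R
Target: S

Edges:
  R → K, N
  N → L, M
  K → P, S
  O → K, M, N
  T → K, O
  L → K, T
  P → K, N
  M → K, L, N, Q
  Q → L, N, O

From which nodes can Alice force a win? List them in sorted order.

A0 = {S}
A1: add {K} — K (Alice) has K→S.
A2: add {P, T} — P (Alice) has P→K; T (Alice) has T→K.
A3: add {L} — L (Bob): all of {K, T} already in.
A4: add {N} — N (Alice) has N→L.
A5: add {R} — R (Bob): all of {K, N} already in.
A6 = A5; e.g. M (Bob) can still go to Q. Fixed point.
Alice's winning region = {K, L, N, P, R, S, T}.

K, L, N, P, R, S, T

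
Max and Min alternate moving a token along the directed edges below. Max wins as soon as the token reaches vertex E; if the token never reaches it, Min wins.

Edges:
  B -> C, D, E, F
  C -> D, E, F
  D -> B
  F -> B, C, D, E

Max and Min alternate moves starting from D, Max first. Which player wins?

Min

Track states (vertex, player-to-move).
A0 = {(E,Max), (E,Min)}
A1: add {(B,Max), (C,Max), (F,Max)}.
A2: add {(D,Min)}.
A3 = A2; e.g. (B,Min) stays out. (D,Max) never enters ⇒ Min avoids the target.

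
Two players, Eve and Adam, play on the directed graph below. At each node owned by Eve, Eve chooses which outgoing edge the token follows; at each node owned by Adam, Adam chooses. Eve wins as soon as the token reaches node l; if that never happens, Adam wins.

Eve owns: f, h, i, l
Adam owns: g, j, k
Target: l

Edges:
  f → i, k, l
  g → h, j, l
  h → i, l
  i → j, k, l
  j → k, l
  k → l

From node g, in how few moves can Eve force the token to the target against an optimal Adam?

A0 = {l}
A1: add {f, h, i, k} — f (Eve) has f→l; h (Eve) has h→l; i (Eve) has i→l; k (Adam): all of {l} already in.
A2: add {j} — j (Adam): all of {k, l} already in.
A3: add {g} — g (Adam): all of {h, j, l} already in.
A3 = all vertices. Fixed point.
g enters the attractor at level 3, so Eve can force the target in 3 moves from there.

3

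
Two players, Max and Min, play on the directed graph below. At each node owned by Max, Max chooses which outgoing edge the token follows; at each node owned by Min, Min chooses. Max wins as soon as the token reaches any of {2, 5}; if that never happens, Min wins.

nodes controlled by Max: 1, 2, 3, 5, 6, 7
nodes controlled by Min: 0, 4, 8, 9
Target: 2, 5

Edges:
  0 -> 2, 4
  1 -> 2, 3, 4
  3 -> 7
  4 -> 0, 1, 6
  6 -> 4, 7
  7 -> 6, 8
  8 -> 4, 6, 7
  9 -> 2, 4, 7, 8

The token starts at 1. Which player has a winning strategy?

A0 = {2, 5}
A1: add {1} — 1 (Max) has 1→2.
A2 = A1; e.g. 0 (Min) can still go to 4. Fixed point.
1 ∈ A1, so Max can force the target.

Max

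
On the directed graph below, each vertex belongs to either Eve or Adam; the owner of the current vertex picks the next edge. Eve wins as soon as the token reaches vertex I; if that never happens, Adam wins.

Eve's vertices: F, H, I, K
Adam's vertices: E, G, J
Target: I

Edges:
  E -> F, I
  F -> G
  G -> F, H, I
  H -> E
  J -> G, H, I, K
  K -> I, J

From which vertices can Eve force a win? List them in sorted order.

I, K

A0 = {I}
A1: add {K} — K (Eve) has K→I.
A2 = A1; e.g. E (Adam) can still go to F. Fixed point.
Eve's winning region = {I, K}.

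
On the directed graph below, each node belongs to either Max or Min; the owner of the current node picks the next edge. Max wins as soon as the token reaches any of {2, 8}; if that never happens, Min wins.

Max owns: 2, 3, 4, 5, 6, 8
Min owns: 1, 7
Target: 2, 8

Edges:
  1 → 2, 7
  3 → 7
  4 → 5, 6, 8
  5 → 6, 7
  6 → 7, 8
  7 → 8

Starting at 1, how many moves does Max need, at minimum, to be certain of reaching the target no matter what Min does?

A0 = {2, 8}
A1: add {4, 6, 7} — 4 (Max) has 4→8; 6 (Max) has 6→8; 7 (Min): all of {8} already in.
A2: add {1, 3, 5} — 1 (Min): all of {2, 7} already in; 3 (Max) has 3→7; 5 (Max) has 5→6.
A2 = all vertices. Fixed point.
1 enters the attractor at level 2, so Max can force the target in 2 moves from there.

2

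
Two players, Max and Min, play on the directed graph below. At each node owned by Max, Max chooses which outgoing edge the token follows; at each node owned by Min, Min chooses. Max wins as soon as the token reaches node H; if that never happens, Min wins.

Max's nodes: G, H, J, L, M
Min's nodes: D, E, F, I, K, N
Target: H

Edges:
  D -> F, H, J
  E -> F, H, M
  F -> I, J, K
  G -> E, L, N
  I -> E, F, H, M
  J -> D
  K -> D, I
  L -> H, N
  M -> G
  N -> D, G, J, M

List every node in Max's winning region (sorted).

A0 = {H}
A1: add {L} — L (Max) has L→H.
A2: add {G} — G (Max) has G→L.
A3: add {M} — M (Max) has M→G.
A4 = A3; e.g. D (Min) can still go to F. Fixed point.
Max's winning region = {G, H, L, M}.

G, H, L, M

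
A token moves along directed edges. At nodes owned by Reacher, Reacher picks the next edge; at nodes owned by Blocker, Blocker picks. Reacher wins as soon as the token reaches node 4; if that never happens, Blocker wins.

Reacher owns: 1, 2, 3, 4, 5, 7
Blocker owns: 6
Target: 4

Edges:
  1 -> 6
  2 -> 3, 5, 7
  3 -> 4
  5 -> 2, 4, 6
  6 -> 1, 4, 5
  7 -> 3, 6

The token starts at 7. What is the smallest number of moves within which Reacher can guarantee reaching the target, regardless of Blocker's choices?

2

A0 = {4}
A1: add {3, 5} — 3 (Reacher) has 3→4; 5 (Reacher) has 5→4.
A2: add {2, 7} — 2 (Reacher) has 2→3; 7 (Reacher) has 7→3.
A3 = A2; e.g. 1 (Reacher) has no edge into A2. Fixed point.
7 enters the attractor at level 2, so Reacher can force the target in 2 moves from there.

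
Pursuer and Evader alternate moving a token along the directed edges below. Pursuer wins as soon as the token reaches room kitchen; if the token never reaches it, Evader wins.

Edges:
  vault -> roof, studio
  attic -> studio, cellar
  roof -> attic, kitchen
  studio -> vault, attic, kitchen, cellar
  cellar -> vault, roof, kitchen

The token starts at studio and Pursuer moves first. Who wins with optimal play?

Track states (vertex, player-to-move).
A0 = {(kitchen,Pursuer), (kitchen,Evader)}
A1: add {(roof,Pursuer), (studio,Pursuer), (cellar,Pursuer)}.
(studio,Pursuer) ∈ A1 ⇒ Pursuer forces the target.

Pursuer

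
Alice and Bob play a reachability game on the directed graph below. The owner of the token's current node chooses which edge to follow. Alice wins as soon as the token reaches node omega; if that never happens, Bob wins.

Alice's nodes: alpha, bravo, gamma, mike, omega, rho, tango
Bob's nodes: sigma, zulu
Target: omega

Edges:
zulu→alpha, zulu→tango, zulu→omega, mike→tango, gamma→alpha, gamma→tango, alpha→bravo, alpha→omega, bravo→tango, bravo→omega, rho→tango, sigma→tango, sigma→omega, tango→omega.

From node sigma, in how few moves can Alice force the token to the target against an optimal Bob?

A0 = {omega}
A1: add {alpha, bravo, tango} — alpha (Alice) has alpha→omega; bravo (Alice) has bravo→omega; tango (Alice) has tango→omega.
A2: add {gamma, mike, rho, sigma, zulu} — zulu (Bob): all of {alpha, tango, omega} already in; mike (Alice) has mike→tango; gamma (Alice) has gamma→alpha; rho (Alice) has rho→tango; sigma (Bob): all of {tango, omega} already in.
A2 = all vertices. Fixed point.
sigma enters the attractor at level 2, so Alice can force the target in 2 moves from there.

2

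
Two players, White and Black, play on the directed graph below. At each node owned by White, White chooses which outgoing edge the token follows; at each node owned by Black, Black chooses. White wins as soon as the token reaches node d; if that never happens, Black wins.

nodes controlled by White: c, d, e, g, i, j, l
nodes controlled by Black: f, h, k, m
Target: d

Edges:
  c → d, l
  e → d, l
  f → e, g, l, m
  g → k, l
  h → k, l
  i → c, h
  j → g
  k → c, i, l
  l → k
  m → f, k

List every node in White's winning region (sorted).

A0 = {d}
A1: add {c, e} — c (White) has c→d; e (White) has e→d.
A2: add {i} — i (White) has i→c.
A3 = A2; e.g. f (Black) can still go to g. Fixed point.
White's winning region = {c, d, e, i}.

c, d, e, i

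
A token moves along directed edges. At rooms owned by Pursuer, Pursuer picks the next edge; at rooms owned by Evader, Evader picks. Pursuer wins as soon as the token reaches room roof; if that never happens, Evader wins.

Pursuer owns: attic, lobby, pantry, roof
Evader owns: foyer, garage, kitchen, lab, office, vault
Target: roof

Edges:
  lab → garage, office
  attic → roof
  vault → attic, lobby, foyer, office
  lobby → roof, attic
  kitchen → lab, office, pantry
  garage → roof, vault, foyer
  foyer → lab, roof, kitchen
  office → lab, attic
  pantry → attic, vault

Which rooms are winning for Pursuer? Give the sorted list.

attic, lobby, pantry, roof

A0 = {roof}
A1: add {attic, lobby} — attic (Pursuer) has attic→roof; lobby (Pursuer) has lobby→roof.
A2: add {pantry} — pantry (Pursuer) has pantry→attic.
A3 = A2; e.g. lab (Evader) can still go to garage. Fixed point.
Pursuer's winning region = {attic, lobby, pantry, roof}.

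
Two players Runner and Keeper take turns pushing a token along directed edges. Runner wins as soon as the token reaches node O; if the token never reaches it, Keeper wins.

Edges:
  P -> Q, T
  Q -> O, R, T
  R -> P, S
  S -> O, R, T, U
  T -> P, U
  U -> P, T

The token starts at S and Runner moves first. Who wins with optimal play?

Runner

Track states (vertex, player-to-move).
A0 = {(O,Runner), (O,Keeper)}
A1: add {(Q,Runner), (S,Runner)}.
(S,Runner) ∈ A1 ⇒ Runner forces the target.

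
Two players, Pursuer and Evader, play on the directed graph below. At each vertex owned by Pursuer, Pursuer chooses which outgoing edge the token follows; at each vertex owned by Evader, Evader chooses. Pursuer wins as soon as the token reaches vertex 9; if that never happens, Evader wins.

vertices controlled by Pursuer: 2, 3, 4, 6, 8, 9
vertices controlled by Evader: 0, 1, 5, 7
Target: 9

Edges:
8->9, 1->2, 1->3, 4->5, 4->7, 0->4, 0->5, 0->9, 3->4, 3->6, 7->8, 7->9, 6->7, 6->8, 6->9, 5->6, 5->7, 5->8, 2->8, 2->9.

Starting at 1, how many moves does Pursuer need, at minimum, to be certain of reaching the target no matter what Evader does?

3

A0 = {9}
A1: add {2, 6, 8} — 2 (Pursuer) has 2→9; 6 (Pursuer) has 6→9; 8 (Pursuer) has 8→9.
A2: add {3, 7} — 3 (Pursuer) has 3→6; 7 (Evader): all of {8, 9} already in.
A3: add {1, 4, 5} — 1 (Evader): all of {2, 3} already in; 4 (Pursuer) has 4→7; 5 (Evader): all of {6, 7, 8} already in.
1 enters the attractor at level 3, so Pursuer can force the target in 3 moves from there.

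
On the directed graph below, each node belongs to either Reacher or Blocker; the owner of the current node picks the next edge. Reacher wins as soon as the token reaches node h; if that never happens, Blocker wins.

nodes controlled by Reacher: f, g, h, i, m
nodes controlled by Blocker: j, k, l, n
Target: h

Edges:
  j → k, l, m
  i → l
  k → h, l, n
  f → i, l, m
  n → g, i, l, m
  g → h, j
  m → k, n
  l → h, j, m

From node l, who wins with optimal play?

A0 = {h}
A1: add {g} — g (Reacher) has g→h.
A2 = A1; e.g. f (Reacher) has no edge into A1. Fixed point.
l never enters the attractor, so Blocker can avoid the target forever.

Blocker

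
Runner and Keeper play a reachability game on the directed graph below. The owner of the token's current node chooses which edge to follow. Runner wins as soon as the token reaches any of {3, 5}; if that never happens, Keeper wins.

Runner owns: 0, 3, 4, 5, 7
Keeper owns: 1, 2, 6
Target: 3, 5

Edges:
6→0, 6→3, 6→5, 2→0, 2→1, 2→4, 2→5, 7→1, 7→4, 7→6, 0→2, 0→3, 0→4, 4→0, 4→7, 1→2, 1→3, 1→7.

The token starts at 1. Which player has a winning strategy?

A0 = {3, 5}
A1: add {0} — 0 (Runner) has 0→3.
A2: add {4, 6} — 4 (Runner) has 4→0; 6 (Keeper): all of {0, 3, 5} already in.
A3: add {7} — 7 (Runner) has 7→4.
A4 = A3; e.g. 1 (Keeper) can still go to 2. Fixed point.
1 never enters the attractor, so Keeper can avoid the target forever.

Keeper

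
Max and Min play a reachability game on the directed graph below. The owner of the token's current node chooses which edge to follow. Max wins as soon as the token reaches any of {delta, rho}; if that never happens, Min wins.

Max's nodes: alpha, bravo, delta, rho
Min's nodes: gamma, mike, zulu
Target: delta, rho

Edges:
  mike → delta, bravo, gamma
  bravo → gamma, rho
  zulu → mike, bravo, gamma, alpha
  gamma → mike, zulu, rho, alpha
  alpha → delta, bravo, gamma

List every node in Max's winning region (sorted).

alpha, bravo, delta, rho

A0 = {delta, rho}
A1: add {alpha, bravo} — bravo (Max) has bravo→rho; alpha (Max) has alpha→delta.
A2 = A1; e.g. mike (Min) can still go to gamma. Fixed point.
Max's winning region = {alpha, bravo, delta, rho}.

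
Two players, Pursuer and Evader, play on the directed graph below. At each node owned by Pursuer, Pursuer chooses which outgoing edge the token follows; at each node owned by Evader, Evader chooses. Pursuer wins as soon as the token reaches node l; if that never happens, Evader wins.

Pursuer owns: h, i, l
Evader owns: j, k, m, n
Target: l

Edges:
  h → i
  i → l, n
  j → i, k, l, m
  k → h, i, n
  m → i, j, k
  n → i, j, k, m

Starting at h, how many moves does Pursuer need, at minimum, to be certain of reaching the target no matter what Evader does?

2

A0 = {l}
A1: add {i} — i (Pursuer) has i→l.
A2: add {h} — h (Pursuer) has h→i.
A3 = A2; e.g. j (Evader) can still go to k. Fixed point.
h enters the attractor at level 2, so Pursuer can force the target in 2 moves from there.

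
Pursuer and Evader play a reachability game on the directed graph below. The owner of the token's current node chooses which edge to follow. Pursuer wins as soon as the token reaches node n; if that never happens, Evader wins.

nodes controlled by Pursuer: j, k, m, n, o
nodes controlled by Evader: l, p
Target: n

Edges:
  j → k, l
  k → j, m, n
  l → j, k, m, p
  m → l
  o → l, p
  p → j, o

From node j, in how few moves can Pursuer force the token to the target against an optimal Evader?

2

A0 = {n}
A1: add {k} — k (Pursuer) has k→n.
A2: add {j} — j (Pursuer) has j→k.
A3 = A2; e.g. l (Evader) can still go to m. Fixed point.
j enters the attractor at level 2, so Pursuer can force the target in 2 moves from there.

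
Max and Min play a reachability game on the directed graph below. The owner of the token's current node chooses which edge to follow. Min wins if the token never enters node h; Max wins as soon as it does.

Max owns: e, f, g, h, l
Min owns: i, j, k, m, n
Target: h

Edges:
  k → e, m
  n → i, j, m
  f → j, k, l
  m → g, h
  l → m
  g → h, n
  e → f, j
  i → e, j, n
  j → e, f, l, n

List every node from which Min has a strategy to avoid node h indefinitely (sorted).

i, j, n

A0 = {h}
A1: add {g} — g (Max) has g→h.
A2: add {m} — m (Min): all of {g, h} already in.
A3: add {l} — l (Max) has l→m.
A4: add {f} — f (Max) has f→l.
A5: add {e} — e (Max) has e→f.
A6: add {k} — k (Min): all of {e, m} already in.
A7 = A6; e.g. i (Min) can still go to j. Fixed point.
Max's attractor = {e, f, g, h, k, l, m}; Min avoids the target exactly from the complement.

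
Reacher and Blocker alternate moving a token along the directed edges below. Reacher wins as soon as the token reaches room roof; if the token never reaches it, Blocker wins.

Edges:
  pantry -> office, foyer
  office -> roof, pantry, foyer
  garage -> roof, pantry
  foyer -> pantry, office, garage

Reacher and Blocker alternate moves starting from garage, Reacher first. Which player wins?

Track states (vertex, player-to-move).
A0 = {(roof,Reacher), (roof,Blocker)}
A1: add {(office,Reacher), (garage,Reacher)}.
(garage,Reacher) ∈ A1 ⇒ Reacher forces the target.

Reacher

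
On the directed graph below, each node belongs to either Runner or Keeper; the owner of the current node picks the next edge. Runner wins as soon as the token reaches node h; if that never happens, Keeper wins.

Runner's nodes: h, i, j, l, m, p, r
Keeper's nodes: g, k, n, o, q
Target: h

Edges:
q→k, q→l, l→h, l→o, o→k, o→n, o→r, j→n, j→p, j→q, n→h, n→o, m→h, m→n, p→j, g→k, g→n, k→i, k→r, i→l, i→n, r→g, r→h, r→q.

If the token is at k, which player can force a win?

Runner

A0 = {h}
A1: add {l, m, r} — l (Runner) has l→h; m (Runner) has m→h; r (Runner) has r→h.
A2: add {i} — i (Runner) has i→l.
A3: add {k} — k (Keeper): all of {i, r} already in.
k ∈ A3, so Runner can force the target.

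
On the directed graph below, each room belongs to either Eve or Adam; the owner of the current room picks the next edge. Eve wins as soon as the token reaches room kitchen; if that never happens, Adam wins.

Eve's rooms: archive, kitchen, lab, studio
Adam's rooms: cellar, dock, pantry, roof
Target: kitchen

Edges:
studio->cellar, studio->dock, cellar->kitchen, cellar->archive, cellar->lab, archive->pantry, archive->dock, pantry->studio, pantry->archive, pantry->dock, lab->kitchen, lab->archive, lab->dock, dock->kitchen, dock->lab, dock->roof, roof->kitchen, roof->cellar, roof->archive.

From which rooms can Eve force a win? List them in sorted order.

kitchen, lab

A0 = {kitchen}
A1: add {lab} — lab (Eve) has lab→kitchen.
A2 = A1; e.g. studio (Eve) has no edge into A1. Fixed point.
Eve's winning region = {kitchen, lab}.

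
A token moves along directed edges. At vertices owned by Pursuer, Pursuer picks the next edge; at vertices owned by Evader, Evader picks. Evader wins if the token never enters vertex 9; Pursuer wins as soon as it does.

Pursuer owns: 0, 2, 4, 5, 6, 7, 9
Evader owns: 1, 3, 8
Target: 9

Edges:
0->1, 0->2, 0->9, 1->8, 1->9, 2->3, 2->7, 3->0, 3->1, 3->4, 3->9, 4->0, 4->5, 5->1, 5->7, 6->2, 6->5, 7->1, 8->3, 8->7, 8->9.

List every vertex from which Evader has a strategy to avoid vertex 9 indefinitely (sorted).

A0 = {9}
A1: add {0} — 0 (Pursuer) has 0→9.
A2: add {4} — 4 (Pursuer) has 4→0.
A3 = A2; e.g. 1 (Evader) can still go to 8. Fixed point.
Pursuer's attractor = {0, 4, 9}; Evader avoids the target exactly from the complement.

1, 2, 3, 5, 6, 7, 8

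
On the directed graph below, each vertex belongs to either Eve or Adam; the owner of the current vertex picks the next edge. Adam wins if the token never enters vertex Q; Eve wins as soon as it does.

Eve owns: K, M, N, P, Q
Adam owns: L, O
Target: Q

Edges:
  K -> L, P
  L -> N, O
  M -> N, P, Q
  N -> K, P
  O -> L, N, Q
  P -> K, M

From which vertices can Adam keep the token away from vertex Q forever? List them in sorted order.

A0 = {Q}
A1: add {M} — M (Eve) has M→Q.
A2: add {P} — P (Eve) has P→M.
A3: add {K, N} — K (Eve) has K→P; N (Eve) has N→P.
A4 = A3; e.g. L (Adam) can still go to O. Fixed point.
Eve's attractor = {K, M, N, P, Q}; Adam avoids the target exactly from the complement.

L, O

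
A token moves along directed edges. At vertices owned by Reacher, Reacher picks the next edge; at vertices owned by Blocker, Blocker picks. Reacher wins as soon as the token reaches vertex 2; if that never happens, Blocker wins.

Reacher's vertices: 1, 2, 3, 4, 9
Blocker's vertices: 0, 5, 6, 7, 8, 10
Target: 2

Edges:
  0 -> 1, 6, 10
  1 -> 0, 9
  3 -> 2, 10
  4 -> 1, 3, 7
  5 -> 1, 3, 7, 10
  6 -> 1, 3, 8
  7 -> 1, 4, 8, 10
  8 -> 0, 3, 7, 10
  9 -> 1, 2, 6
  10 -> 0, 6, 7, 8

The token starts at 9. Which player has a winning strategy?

A0 = {2}
A1: add {3, 9} — 3 (Reacher) has 3→2; 9 (Reacher) has 9→2.
9 ∈ A1, so Reacher can force the target.

Reacher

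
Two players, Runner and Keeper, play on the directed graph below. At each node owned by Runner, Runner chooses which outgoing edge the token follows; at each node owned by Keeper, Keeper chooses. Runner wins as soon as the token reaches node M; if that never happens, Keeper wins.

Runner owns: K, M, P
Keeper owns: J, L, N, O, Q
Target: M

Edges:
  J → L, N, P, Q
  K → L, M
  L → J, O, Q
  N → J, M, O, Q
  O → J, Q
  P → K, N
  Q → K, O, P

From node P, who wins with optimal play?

Runner

A0 = {M}
A1: add {K} — K (Runner) has K→M.
A2: add {P} — P (Runner) has P→K.
A3 = A2; e.g. J (Keeper) can still go to L. Fixed point.
P ∈ A2, so Runner can force the target.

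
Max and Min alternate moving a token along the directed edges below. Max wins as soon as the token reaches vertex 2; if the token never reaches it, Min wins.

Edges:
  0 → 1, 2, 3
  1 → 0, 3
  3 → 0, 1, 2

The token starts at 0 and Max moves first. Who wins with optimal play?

Max

Track states (vertex, player-to-move).
A0 = {(2,Max), (2,Min)}
A1: add {(0,Max), (3,Max)}.
(0,Max) ∈ A1 ⇒ Max forces the target.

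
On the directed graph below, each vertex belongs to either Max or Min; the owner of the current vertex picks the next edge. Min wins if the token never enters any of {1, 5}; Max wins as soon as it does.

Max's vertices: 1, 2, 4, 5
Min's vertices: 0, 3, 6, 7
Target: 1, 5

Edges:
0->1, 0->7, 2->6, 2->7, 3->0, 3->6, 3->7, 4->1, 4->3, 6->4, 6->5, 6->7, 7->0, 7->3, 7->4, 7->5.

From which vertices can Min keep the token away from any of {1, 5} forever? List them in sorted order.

A0 = {1, 5}
A1: add {4} — 4 (Max) has 4→1.
A2 = A1; e.g. 0 (Min) can still go to 7. Fixed point.
Max's attractor = {1, 4, 5}; Min avoids the target exactly from the complement.

0, 2, 3, 6, 7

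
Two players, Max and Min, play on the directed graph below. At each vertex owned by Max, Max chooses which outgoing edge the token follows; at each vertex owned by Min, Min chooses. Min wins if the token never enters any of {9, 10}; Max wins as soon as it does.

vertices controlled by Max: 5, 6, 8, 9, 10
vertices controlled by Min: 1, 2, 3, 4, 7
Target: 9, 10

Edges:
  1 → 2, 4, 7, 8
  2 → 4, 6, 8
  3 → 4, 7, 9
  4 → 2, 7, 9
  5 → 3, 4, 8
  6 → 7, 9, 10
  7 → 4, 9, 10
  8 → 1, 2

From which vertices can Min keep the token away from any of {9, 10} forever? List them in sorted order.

A0 = {9, 10}
A1: add {6} — 6 (Max) has 6→9.
A2 = A1; e.g. 1 (Min) can still go to 2. Fixed point.
Max's attractor = {6, 9, 10}; Min avoids the target exactly from the complement.

1, 2, 3, 4, 5, 7, 8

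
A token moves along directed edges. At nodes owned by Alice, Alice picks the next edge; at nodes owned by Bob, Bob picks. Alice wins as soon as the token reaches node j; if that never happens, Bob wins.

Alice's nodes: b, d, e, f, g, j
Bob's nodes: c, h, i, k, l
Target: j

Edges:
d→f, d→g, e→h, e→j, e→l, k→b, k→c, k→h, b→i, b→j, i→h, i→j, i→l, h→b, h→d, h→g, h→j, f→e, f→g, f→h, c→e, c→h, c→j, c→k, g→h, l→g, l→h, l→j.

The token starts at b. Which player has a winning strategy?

Alice

A0 = {j}
A1: add {b, e} — b (Alice) has b→j; e (Alice) has e→j.
b ∈ A1, so Alice can force the target.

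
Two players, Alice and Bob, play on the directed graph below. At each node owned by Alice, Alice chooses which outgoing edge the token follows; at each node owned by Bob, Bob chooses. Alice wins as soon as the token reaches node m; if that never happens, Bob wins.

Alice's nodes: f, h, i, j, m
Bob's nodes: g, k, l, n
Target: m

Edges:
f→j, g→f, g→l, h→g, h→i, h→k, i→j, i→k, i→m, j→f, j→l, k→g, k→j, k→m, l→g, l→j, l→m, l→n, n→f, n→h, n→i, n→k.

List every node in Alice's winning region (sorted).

A0 = {m}
A1: add {i} — i (Alice) has i→m.
A2: add {h} — h (Alice) has h→i.
A3 = A2; e.g. f (Alice) has no edge into A2. Fixed point.
Alice's winning region = {h, i, m}.

h, i, m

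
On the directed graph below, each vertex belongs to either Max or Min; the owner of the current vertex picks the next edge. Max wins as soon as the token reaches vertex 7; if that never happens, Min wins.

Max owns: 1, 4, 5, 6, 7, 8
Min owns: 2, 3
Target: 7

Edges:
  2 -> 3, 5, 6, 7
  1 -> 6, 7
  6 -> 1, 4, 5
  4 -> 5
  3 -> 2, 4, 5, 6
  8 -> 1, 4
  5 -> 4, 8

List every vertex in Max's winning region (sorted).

A0 = {7}
A1: add {1} — 1 (Max) has 1→7.
A2: add {6, 8} — 6 (Max) has 6→1; 8 (Max) has 8→1.
A3: add {5} — 5 (Max) has 5→8.
A4: add {4} — 4 (Max) has 4→5.
A5 = A4; e.g. 2 (Min) can still go to 3. Fixed point.
Max's winning region = {1, 4, 5, 6, 7, 8}.

1, 4, 5, 6, 7, 8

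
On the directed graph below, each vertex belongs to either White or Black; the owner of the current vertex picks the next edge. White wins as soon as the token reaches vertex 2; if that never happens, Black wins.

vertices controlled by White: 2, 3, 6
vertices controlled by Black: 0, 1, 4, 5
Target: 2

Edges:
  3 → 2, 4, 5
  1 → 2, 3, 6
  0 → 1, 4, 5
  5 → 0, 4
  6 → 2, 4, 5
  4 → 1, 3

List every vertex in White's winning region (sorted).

1, 2, 3, 4, 6

A0 = {2}
A1: add {3, 6} — 3 (White) has 3→2; 6 (White) has 6→2.
A2: add {1} — 1 (Black): all of {2, 3, 6} already in.
A3: add {4} — 4 (Black): all of {1, 3} already in.
A4 = A3; e.g. 0 (Black) can still go to 5. Fixed point.
White's winning region = {1, 2, 3, 4, 6}.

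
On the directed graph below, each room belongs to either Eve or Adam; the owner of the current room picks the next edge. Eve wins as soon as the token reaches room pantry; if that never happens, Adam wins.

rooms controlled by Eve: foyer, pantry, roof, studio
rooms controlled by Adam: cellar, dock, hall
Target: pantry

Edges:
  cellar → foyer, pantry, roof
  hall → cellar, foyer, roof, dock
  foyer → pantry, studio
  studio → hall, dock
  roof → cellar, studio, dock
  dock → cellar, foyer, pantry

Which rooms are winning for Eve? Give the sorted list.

foyer, pantry

A0 = {pantry}
A1: add {foyer} — foyer (Eve) has foyer→pantry.
A2 = A1; e.g. cellar (Adam) can still go to roof. Fixed point.
Eve's winning region = {foyer, pantry}.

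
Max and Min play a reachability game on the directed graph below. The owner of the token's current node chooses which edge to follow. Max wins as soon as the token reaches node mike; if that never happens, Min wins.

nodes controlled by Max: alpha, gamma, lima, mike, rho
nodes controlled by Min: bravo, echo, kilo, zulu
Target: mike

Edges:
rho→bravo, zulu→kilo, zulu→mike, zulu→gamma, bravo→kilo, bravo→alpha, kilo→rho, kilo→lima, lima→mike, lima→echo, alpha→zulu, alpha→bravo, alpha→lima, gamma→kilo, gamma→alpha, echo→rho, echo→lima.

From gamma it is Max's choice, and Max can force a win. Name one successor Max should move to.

alpha

A0 = {mike}
A1: add {lima} — lima (Max) has lima→mike.
A2: add {alpha} — alpha (Max) has alpha→lima.
A3: add {gamma} — gamma (Max) has gamma→alpha.
A4 = A3; e.g. rho (Max) has no edge into A3. Fixed point.
From gamma, successor alpha is in the attractor (rank 2); the other successor kilo is not.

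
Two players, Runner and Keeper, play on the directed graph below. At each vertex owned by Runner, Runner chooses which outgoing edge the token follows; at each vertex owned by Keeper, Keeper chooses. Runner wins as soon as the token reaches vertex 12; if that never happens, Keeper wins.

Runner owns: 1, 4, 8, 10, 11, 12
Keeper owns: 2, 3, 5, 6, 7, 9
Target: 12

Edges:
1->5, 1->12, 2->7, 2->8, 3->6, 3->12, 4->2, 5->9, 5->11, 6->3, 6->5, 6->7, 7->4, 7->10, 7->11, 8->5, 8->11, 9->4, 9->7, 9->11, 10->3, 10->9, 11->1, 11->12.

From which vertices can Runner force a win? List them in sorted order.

1, 8, 11, 12

A0 = {12}
A1: add {1, 11} — 1 (Runner) has 1→12; 11 (Runner) has 11→12.
A2: add {8} — 8 (Runner) has 8→11.
A3 = A2; e.g. 2 (Keeper) can still go to 7. Fixed point.
Runner's winning region = {1, 8, 11, 12}.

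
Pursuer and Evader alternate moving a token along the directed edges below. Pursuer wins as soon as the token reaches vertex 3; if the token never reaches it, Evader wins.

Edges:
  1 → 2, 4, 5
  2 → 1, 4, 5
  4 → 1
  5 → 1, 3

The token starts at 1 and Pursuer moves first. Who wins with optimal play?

Evader

Track states (vertex, player-to-move).
A0 = {(3,Pursuer), (3,Evader)}
A1: add {(5,Pursuer)}.
A2 = A1; e.g. (1,Pursuer) stays out. (1,Pursuer) never enters ⇒ Evader avoids the target.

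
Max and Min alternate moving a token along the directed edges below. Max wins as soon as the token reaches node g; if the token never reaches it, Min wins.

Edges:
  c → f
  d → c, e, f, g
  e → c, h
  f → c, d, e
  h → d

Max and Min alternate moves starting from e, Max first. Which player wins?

Max

Track states (vertex, player-to-move).
A0 = {(g,Max), (g,Min)}
A1: add {(d,Max)}.
A2: add {(h,Min)}.
A3: add {(e,Max)}.
(e,Max) ∈ A3 ⇒ Max forces the target.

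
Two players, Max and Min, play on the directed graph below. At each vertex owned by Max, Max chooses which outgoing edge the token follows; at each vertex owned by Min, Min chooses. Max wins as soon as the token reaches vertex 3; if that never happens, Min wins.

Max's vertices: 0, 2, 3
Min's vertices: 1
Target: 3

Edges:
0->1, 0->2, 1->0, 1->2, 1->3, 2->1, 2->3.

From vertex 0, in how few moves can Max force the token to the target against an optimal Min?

A0 = {3}
A1: add {2} — 2 (Max) has 2→3.
A2: add {0} — 0 (Max) has 0→2.
0 enters the attractor at level 2, so Max can force the target in 2 moves from there.

2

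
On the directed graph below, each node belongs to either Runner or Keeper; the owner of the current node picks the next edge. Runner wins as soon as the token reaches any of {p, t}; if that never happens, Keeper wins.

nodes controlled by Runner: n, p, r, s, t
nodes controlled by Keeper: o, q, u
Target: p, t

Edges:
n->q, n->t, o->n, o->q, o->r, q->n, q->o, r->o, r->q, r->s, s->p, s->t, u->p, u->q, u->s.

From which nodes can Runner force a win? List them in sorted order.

n, p, r, s, t

A0 = {p, t}
A1: add {n, s} — n (Runner) has n→t; s (Runner) has s→p.
A2: add {r} — r (Runner) has r→s.
A3 = A2; e.g. o (Keeper) can still go to q. Fixed point.
Runner's winning region = {n, p, r, s, t}.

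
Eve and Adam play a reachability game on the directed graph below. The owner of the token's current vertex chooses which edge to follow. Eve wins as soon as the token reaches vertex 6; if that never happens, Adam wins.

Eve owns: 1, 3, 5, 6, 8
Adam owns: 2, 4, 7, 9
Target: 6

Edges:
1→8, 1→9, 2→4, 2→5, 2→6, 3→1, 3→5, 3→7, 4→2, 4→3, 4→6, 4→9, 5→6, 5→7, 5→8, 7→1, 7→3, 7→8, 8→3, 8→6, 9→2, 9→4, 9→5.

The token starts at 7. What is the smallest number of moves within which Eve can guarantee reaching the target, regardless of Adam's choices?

3

A0 = {6}
A1: add {5, 8} — 5 (Eve) has 5→6; 8 (Eve) has 8→6.
A2: add {1, 3} — 1 (Eve) has 1→8; 3 (Eve) has 3→5.
A3: add {7} — 7 (Adam): all of {1, 3, 8} already in.
A4 = A3; e.g. 2 (Adam) can still go to 4. Fixed point.
7 enters the attractor at level 3, so Eve can force the target in 3 moves from there.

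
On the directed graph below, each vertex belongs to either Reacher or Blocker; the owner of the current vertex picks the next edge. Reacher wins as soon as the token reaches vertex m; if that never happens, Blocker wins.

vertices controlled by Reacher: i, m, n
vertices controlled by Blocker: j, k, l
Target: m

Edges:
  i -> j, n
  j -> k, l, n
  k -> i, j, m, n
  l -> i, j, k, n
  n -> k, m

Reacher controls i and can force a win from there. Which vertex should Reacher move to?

n

A0 = {m}
A1: add {n} — n (Reacher) has n→m.
A2: add {i} — i (Reacher) has i→n.
A3 = A2; e.g. j (Blocker) can still go to k. Fixed point.
From i, successor n is in the attractor (rank 1); the other successor j is not.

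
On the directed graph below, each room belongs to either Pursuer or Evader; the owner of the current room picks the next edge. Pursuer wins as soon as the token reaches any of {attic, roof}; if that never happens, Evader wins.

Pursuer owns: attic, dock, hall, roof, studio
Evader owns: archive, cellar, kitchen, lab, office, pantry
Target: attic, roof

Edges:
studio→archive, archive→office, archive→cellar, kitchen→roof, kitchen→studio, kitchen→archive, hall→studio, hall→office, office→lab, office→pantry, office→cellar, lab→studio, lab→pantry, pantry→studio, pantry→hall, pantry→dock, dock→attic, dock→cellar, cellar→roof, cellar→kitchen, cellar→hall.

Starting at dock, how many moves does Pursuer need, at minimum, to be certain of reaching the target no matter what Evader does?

1

A0 = {attic, roof}
A1: add {dock} — dock (Pursuer) has dock→attic.
A2 = A1; e.g. studio (Pursuer) has no edge into A1. Fixed point.
dock enters the attractor at level 1, so Pursuer can force the target in 1 move from there.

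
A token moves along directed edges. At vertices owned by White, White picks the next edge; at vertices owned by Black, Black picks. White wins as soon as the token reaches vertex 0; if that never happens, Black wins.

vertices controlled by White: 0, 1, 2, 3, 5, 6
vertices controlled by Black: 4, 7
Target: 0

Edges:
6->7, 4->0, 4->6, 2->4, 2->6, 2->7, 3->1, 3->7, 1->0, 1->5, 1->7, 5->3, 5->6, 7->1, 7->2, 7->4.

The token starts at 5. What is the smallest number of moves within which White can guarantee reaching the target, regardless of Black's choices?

A0 = {0}
A1: add {1} — 1 (White) has 1→0.
A2: add {3} — 3 (White) has 3→1.
A3: add {5} — 5 (White) has 5→3.
A4 = A3; e.g. 2 (White) has no edge into A3. Fixed point.
5 enters the attractor at level 3, so White can force the target in 3 moves from there.

3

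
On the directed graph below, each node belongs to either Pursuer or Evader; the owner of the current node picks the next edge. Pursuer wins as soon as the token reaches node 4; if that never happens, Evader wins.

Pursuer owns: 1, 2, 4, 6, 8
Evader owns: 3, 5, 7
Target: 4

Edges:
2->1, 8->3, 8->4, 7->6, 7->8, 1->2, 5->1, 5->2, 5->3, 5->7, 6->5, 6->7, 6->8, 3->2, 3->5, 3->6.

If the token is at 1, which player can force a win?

A0 = {4}
A1: add {8} — 8 (Pursuer) has 8→4.
A2: add {6} — 6 (Pursuer) has 6→8.
A3: add {7} — 7 (Evader): all of {6, 8} already in.
A4 = A3; e.g. 1 (Pursuer) has no edge into A3. Fixed point.
1 never enters the attractor, so Evader can avoid the target forever.

Evader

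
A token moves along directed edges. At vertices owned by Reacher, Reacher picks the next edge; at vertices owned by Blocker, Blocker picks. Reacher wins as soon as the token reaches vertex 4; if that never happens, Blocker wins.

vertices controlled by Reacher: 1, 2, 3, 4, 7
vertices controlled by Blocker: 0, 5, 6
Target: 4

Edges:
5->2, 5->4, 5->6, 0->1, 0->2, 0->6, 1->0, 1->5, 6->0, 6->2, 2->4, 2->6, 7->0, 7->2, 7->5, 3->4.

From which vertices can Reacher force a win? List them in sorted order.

A0 = {4}
A1: add {2, 3} — 2 (Reacher) has 2→4; 3 (Reacher) has 3→4.
A2: add {7} — 7 (Reacher) has 7→2.
A3 = A2; e.g. 0 (Blocker) can still go to 1. Fixed point.
Reacher's winning region = {2, 3, 4, 7}.

2, 3, 4, 7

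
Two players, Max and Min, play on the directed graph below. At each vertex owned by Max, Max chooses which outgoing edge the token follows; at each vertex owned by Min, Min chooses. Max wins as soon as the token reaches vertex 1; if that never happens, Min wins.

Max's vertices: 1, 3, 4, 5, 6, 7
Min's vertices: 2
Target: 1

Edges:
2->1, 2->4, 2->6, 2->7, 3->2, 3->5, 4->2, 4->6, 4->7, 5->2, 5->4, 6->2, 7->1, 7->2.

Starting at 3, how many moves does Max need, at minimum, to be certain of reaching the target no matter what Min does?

A0 = {1}
A1: add {7} — 7 (Max) has 7→1.
A2: add {4} — 4 (Max) has 4→7.
A3: add {5} — 5 (Max) has 5→4.
A4: add {3} — 3 (Max) has 3→5.
A5 = A4; e.g. 2 (Min) can still go to 6. Fixed point.
3 enters the attractor at level 4, so Max can force the target in 4 moves from there.

4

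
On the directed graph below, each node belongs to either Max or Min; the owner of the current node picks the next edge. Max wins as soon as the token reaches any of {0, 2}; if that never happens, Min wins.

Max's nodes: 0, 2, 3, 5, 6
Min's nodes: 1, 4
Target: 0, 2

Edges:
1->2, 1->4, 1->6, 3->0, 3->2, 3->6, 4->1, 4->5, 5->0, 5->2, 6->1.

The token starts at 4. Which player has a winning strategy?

A0 = {0, 2}
A1: add {3, 5} — 3 (Max) has 3→0; 5 (Max) has 5→0.
A2 = A1; e.g. 1 (Min) can still go to 4. Fixed point.
4 never enters the attractor, so Min can avoid the target forever.

Min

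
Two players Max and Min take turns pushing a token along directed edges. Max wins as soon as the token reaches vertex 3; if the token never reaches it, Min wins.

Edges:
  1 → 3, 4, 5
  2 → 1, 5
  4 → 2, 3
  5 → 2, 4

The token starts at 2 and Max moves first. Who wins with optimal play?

Track states (vertex, player-to-move).
A0 = {(3,Max), (3,Min)}
A1: add {(1,Max), (4,Max)}.
A2 = A1; e.g. (1,Min) stays out. (2,Max) never enters ⇒ Min avoids the target.

Min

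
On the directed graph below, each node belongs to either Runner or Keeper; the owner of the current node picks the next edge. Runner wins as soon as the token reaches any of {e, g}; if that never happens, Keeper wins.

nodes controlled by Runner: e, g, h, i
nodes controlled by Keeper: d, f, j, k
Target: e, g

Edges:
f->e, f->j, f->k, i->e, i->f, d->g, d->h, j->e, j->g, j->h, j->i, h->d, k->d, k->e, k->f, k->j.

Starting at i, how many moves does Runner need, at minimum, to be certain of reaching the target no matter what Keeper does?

A0 = {e, g}
A1: add {i} — i (Runner) has i→e.
A2 = A1; e.g. d (Keeper) can still go to h. Fixed point.
i enters the attractor at level 1, so Runner can force the target in 1 move from there.

1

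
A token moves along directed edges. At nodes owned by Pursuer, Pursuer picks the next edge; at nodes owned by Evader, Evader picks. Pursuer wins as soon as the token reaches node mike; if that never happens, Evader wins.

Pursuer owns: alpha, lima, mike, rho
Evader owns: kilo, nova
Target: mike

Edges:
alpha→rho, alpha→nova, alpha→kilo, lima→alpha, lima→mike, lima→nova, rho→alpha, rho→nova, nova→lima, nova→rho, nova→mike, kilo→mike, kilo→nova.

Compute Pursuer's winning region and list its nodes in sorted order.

lima, mike

A0 = {mike}
A1: add {lima} — lima (Pursuer) has lima→mike.
A2 = A1; e.g. alpha (Pursuer) has no edge into A1. Fixed point.
Pursuer's winning region = {lima, mike}.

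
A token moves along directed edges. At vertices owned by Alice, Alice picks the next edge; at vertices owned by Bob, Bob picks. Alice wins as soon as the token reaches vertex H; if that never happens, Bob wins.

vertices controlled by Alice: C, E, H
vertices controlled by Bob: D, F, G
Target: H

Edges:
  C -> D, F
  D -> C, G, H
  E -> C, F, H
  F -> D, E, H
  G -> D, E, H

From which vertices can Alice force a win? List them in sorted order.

A0 = {H}
A1: add {E} — E (Alice) has E→H.
A2 = A1; e.g. C (Alice) has no edge into A1. Fixed point.
Alice's winning region = {E, H}.

E, H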